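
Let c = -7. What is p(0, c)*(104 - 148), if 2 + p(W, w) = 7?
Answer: -220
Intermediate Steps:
p(W, w) = 5 (p(W, w) = -2 + 7 = 5)
p(0, c)*(104 - 148) = 5*(104 - 148) = 5*(-44) = -220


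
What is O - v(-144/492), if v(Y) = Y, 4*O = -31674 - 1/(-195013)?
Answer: -253241151577/31982132 ≈ -7918.2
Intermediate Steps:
O = -6176841761/780052 (O = (-31674 - 1/(-195013))/4 = (-31674 - 1*(-1/195013))/4 = (-31674 + 1/195013)/4 = (¼)*(-6176841761/195013) = -6176841761/780052 ≈ -7918.5)
O - v(-144/492) = -6176841761/780052 - (-144)/492 = -6176841761/780052 - 1*(-12/41) = -6176841761/780052 + 12/41 = -253241151577/31982132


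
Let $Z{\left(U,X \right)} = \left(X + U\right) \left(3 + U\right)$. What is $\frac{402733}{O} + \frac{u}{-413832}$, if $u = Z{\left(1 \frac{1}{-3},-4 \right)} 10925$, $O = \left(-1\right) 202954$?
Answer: $- \frac{158672236363}{94487467194} \approx -1.6793$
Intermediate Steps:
$Z{\left(U,X \right)} = \left(3 + U\right) \left(U + X\right)$ ($Z{\left(U,X \right)} = \left(U + X\right) \left(3 + U\right) = \left(3 + U\right) \left(U + X\right)$)
$O = -202954$
$u = - \frac{1136200}{9}$ ($u = \left(\left(1 \frac{1}{-3}\right)^{2} + 3 \cdot 1 \frac{1}{-3} + 3 \left(-4\right) + 1 \frac{1}{-3} \left(-4\right)\right) 10925 = \left(\left(1 \left(- \frac{1}{3}\right)\right)^{2} + 3 \cdot 1 \left(- \frac{1}{3}\right) - 12 + 1 \left(- \frac{1}{3}\right) \left(-4\right)\right) 10925 = \left(\left(- \frac{1}{3}\right)^{2} + 3 \left(- \frac{1}{3}\right) - 12 - - \frac{4}{3}\right) 10925 = \left(\frac{1}{9} - 1 - 12 + \frac{4}{3}\right) 10925 = \left(- \frac{104}{9}\right) 10925 = - \frac{1136200}{9} \approx -1.2624 \cdot 10^{5}$)
$\frac{402733}{O} + \frac{u}{-413832} = \frac{402733}{-202954} - \frac{1136200}{9 \left(-413832\right)} = 402733 \left(- \frac{1}{202954}\right) - - \frac{142025}{465561} = - \frac{402733}{202954} + \frac{142025}{465561} = - \frac{158672236363}{94487467194}$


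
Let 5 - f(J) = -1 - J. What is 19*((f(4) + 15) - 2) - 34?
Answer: 403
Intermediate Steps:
f(J) = 6 + J (f(J) = 5 - (-1 - J) = 5 + (1 + J) = 6 + J)
19*((f(4) + 15) - 2) - 34 = 19*(((6 + 4) + 15) - 2) - 34 = 19*((10 + 15) - 2) - 34 = 19*(25 - 2) - 34 = 19*23 - 34 = 437 - 34 = 403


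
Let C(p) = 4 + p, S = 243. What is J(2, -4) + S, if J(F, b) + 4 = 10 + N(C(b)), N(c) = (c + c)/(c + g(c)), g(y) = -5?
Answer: 249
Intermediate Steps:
N(c) = 2*c/(-5 + c) (N(c) = (c + c)/(c - 5) = (2*c)/(-5 + c) = 2*c/(-5 + c))
J(F, b) = 6 + 2*(4 + b)/(-1 + b) (J(F, b) = -4 + (10 + 2*(4 + b)/(-5 + (4 + b))) = -4 + (10 + 2*(4 + b)/(-1 + b)) = 6 + 2*(4 + b)/(-1 + b))
J(2, -4) + S = 2*(1 + 4*(-4))/(-1 - 4) + 243 = 2*(1 - 16)/(-5) + 243 = 2*(-1/5)*(-15) + 243 = 6 + 243 = 249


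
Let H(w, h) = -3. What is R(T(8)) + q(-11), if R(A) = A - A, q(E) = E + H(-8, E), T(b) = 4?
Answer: -14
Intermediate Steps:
q(E) = -3 + E (q(E) = E - 3 = -3 + E)
R(A) = 0
R(T(8)) + q(-11) = 0 + (-3 - 11) = 0 - 14 = -14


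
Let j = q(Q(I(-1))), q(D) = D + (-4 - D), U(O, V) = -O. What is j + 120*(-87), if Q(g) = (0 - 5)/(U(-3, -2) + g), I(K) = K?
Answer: -10444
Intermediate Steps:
Q(g) = -5/(3 + g) (Q(g) = (0 - 5)/(-1*(-3) + g) = -5/(3 + g))
q(D) = -4
j = -4
j + 120*(-87) = -4 + 120*(-87) = -4 - 10440 = -10444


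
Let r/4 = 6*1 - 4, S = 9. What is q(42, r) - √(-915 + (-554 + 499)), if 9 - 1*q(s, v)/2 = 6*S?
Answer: -90 - I*√970 ≈ -90.0 - 31.145*I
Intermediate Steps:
r = 8 (r = 4*(6*1 - 4) = 4*(6 - 4) = 4*2 = 8)
q(s, v) = -90 (q(s, v) = 18 - 12*9 = 18 - 2*54 = 18 - 108 = -90)
q(42, r) - √(-915 + (-554 + 499)) = -90 - √(-915 + (-554 + 499)) = -90 - √(-915 - 55) = -90 - √(-970) = -90 - I*√970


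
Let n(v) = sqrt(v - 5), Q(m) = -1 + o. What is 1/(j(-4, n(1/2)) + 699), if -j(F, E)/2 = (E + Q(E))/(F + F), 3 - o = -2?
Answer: 22400/15680009 - 12*I*sqrt(2)/15680009 ≈ 0.0014286 - 1.0823e-6*I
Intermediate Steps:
o = 5 (o = 3 - 1*(-2) = 3 + 2 = 5)
Q(m) = 4 (Q(m) = -1 + 5 = 4)
n(v) = sqrt(-5 + v)
j(F, E) = -(4 + E)/F (j(F, E) = -2*(E + 4)/(F + F) = -2*(4 + E)/(2*F) = -2*(4 + E)*1/(2*F) = -(4 + E)/F)
1/(j(-4, n(1/2)) + 699) = 1/((-4 - sqrt(-5 + 1/2))/(-4) + 699) = 1/(-(-4 - sqrt(-5 + 1/2))/4 + 699) = 1/(-(-4 - sqrt(-9/2))/4 + 699) = 1/(-(-4 - 3*I*sqrt(2)/2)/4 + 699) = 1/((1 + 3*I*sqrt(2)/8) + 699) = 1/(700 + 3*I*sqrt(2)/8)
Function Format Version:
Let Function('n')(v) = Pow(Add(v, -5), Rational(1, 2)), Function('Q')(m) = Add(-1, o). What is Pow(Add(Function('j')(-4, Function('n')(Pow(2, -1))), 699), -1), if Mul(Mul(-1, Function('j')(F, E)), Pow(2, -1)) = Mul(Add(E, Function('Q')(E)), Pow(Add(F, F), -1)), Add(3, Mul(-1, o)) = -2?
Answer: Add(Rational(22400, 15680009), Mul(Rational(-12, 15680009), I, Pow(2, Rational(1, 2)))) ≈ Add(0.0014286, Mul(-1.0823e-6, I))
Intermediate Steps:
o = 5 (o = Add(3, Mul(-1, -2)) = Add(3, 2) = 5)
Function('Q')(m) = 4 (Function('Q')(m) = Add(-1, 5) = 4)
Function('n')(v) = Pow(Add(-5, v), Rational(1, 2))
Function('j')(F, E) = Mul(-1, Pow(F, -1), Add(4, E)) (Function('j')(F, E) = Mul(-2, Mul(Add(E, 4), Pow(Add(F, F), -1))) = Mul(-2, Mul(Add(4, E), Pow(Mul(2, F), -1))) = Mul(-2, Mul(Add(4, E), Mul(Rational(1, 2), Pow(F, -1)))) = Mul(-2, Mul(Rational(1, 2), Pow(F, -1), Add(4, E))) = Mul(-1, Pow(F, -1), Add(4, E)))
Pow(Add(Function('j')(-4, Function('n')(Pow(2, -1))), 699), -1) = Pow(Add(Mul(Pow(-4, -1), Add(-4, Mul(-1, Pow(Add(-5, Pow(2, -1)), Rational(1, 2))))), 699), -1) = Pow(Add(Mul(Rational(-1, 4), Add(-4, Mul(-1, Pow(Add(-5, Rational(1, 2)), Rational(1, 2))))), 699), -1) = Pow(Add(Mul(Rational(-1, 4), Add(-4, Mul(-1, Pow(Rational(-9, 2), Rational(1, 2))))), 699), -1) = Pow(Add(Mul(Rational(-1, 4), Add(-4, Mul(-1, Mul(Rational(3, 2), I, Pow(2, Rational(1, 2)))))), 699), -1) = Pow(Add(Mul(Rational(-1, 4), Add(-4, Mul(Rational(-3, 2), I, Pow(2, Rational(1, 2))))), 699), -1) = Pow(Add(Add(1, Mul(Rational(3, 8), I, Pow(2, Rational(1, 2)))), 699), -1) = Pow(Add(700, Mul(Rational(3, 8), I, Pow(2, Rational(1, 2)))), -1)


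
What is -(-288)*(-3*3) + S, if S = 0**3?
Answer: -2592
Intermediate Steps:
S = 0
-(-288)*(-3*3) + S = -(-288)*(-3*3) + 0 = -(-288)*(-9) + 0 = -24*108 + 0 = -2592 + 0 = -2592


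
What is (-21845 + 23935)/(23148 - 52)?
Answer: 1045/11548 ≈ 0.090492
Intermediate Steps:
(-21845 + 23935)/(23148 - 52) = 2090/23096 = 2090*(1/23096) = 1045/11548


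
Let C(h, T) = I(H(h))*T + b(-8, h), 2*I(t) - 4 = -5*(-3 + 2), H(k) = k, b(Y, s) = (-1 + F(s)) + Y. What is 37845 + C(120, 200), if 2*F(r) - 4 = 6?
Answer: 38741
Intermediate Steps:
F(r) = 5 (F(r) = 2 + (½)*6 = 2 + 3 = 5)
b(Y, s) = 4 + Y (b(Y, s) = (-1 + 5) + Y = 4 + Y)
I(t) = 9/2 (I(t) = 2 + (-5*(-3 + 2))/2 = 2 + (-5*(-1))/2 = 2 + (½)*5 = 2 + 5/2 = 9/2)
C(h, T) = -4 + 9*T/2 (C(h, T) = 9*T/2 + (4 - 8) = 9*T/2 - 4 = -4 + 9*T/2)
37845 + C(120, 200) = 37845 + (-4 + (9/2)*200) = 37845 + (-4 + 900) = 37845 + 896 = 38741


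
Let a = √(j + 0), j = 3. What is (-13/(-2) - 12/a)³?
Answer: 9685/8 - 699*√3 ≈ -0.078514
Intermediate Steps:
a = √3 (a = √(3 + 0) = √3 ≈ 1.7320)
(-13/(-2) - 12/a)³ = (-13/(-2) - 12*√3/3)³ = (-13*(-½) - 4*√3)³ = (13/2 - 4*√3)³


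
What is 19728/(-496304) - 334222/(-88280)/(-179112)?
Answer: -9753286153549/245236328149920 ≈ -0.039771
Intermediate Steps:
19728/(-496304) - 334222/(-88280)/(-179112) = 19728*(-1/496304) - 334222*(-1/88280)*(-1/179112) = -1233/31019 + (167111/44140)*(-1/179112) = -1233/31019 - 167111/7906003680 = -9753286153549/245236328149920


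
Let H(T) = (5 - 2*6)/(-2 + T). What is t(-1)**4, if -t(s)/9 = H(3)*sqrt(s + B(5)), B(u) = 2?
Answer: 15752961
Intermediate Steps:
H(T) = -7/(-2 + T) (H(T) = (5 - 12)/(-2 + T) = -7/(-2 + T))
t(s) = 63*sqrt(2 + s) (t(s) = -9*(-7/(-2 + 3))*sqrt(s + 2) = -9*(-7/1)*sqrt(2 + s) = -9*(-7*1)*sqrt(2 + s) = -(-63)*sqrt(2 + s) = 63*sqrt(2 + s))
t(-1)**4 = (63*sqrt(2 - 1))**4 = (63*sqrt(1))**4 = (63*1)**4 = 63**4 = 15752961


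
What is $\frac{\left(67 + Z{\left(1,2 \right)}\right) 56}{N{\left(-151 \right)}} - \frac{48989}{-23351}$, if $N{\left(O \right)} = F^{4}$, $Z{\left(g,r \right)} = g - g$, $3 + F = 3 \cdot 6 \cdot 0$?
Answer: $\frac{91581061}{1891431} \approx 48.419$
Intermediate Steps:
$F = -3$ ($F = -3 + 3 \cdot 6 \cdot 0 = -3 + 18 \cdot 0 = -3 + 0 = -3$)
$Z{\left(g,r \right)} = 0$
$N{\left(O \right)} = 81$ ($N{\left(O \right)} = \left(-3\right)^{4} = 81$)
$\frac{\left(67 + Z{\left(1,2 \right)}\right) 56}{N{\left(-151 \right)}} - \frac{48989}{-23351} = \frac{\left(67 + 0\right) 56}{81} - \frac{48989}{-23351} = 67 \cdot 56 \cdot \frac{1}{81} - - \frac{48989}{23351} = 3752 \cdot \frac{1}{81} + \frac{48989}{23351} = \frac{3752}{81} + \frac{48989}{23351} = \frac{91581061}{1891431}$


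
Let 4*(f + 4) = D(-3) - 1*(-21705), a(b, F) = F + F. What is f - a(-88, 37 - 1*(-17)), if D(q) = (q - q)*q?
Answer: 21257/4 ≈ 5314.3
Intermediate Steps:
a(b, F) = 2*F
D(q) = 0 (D(q) = 0*q = 0)
f = 21689/4 (f = -4 + (0 - 1*(-21705))/4 = -4 + (0 + 21705)/4 = -4 + (¼)*21705 = -4 + 21705/4 = 21689/4 ≈ 5422.3)
f - a(-88, 37 - 1*(-17)) = 21689/4 - 2*(37 - 1*(-17)) = 21689/4 - 2*(37 + 17) = 21689/4 - 2*54 = 21689/4 - 1*108 = 21689/4 - 108 = 21257/4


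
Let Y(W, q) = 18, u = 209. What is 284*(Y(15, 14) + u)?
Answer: 64468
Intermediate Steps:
284*(Y(15, 14) + u) = 284*(18 + 209) = 284*227 = 64468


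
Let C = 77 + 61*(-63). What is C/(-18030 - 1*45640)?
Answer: 1883/31835 ≈ 0.059149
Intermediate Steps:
C = -3766 (C = 77 - 3843 = -3766)
C/(-18030 - 1*45640) = -3766/(-18030 - 1*45640) = -3766/(-18030 - 45640) = -3766/(-63670) = -3766*(-1/63670) = 1883/31835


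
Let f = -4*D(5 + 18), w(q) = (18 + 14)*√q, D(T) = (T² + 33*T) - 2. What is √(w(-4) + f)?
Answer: 2*√(-1286 + 16*I) ≈ 0.44616 + 71.723*I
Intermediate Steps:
D(T) = -2 + T² + 33*T
w(q) = 32*√q
f = -5144 (f = -4*(-2 + (5 + 18)² + 33*(5 + 18)) = -4*(-2 + 23² + 33*23) = -4*(-2 + 529 + 759) = -4*1286 = -5144)
√(w(-4) + f) = √(32*√(-4) - 5144) = √(32*(2*I) - 5144) = √(64*I - 5144) = √(-5144 + 64*I)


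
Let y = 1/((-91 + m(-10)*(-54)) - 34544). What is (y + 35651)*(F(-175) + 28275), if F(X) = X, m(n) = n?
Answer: 6831227143280/6819 ≈ 1.0018e+9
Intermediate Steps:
y = -1/34095 (y = 1/((-91 - 10*(-54)) - 34544) = 1/((-91 + 540) - 34544) = 1/(449 - 34544) = 1/(-34095) = -1/34095 ≈ -2.9330e-5)
(y + 35651)*(F(-175) + 28275) = (-1/34095 + 35651)*(-175 + 28275) = (1215520844/34095)*28100 = 6831227143280/6819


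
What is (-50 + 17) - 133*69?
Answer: -9210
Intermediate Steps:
(-50 + 17) - 133*69 = -33 - 9177 = -9210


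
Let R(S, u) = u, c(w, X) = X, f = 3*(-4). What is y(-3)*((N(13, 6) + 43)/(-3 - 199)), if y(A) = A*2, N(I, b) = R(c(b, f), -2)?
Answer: 123/101 ≈ 1.2178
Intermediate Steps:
f = -12
N(I, b) = -2
y(A) = 2*A
y(-3)*((N(13, 6) + 43)/(-3 - 199)) = (2*(-3))*((-2 + 43)/(-3 - 199)) = -246/(-202) = -246*(-1)/202 = -6*(-41/202) = 123/101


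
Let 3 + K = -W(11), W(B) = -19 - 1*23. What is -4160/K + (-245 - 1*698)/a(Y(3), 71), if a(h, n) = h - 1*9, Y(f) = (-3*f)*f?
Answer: -2897/36 ≈ -80.472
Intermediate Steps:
W(B) = -42 (W(B) = -19 - 23 = -42)
Y(f) = -3*f**2
a(h, n) = -9 + h (a(h, n) = h - 9 = -9 + h)
K = 39 (K = -3 - 1*(-42) = -3 + 42 = 39)
-4160/K + (-245 - 1*698)/a(Y(3), 71) = -4160/39 + (-245 - 1*698)/(-9 - 3*3**2) = -4160*1/39 + (-245 - 698)/(-9 - 3*9) = -320/3 - 943/(-9 - 27) = -320/3 - 943/(-36) = -320/3 - 943*(-1/36) = -320/3 + 943/36 = -2897/36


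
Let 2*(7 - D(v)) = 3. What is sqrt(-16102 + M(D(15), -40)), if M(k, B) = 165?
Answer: I*sqrt(15937) ≈ 126.24*I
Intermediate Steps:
D(v) = 11/2 (D(v) = 7 - 1/2*3 = 7 - 3/2 = 11/2)
sqrt(-16102 + M(D(15), -40)) = sqrt(-16102 + 165) = sqrt(-15937) = I*sqrt(15937)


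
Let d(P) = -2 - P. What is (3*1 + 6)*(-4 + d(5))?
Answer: -99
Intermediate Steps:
(3*1 + 6)*(-4 + d(5)) = (3*1 + 6)*(-4 + (-2 - 1*5)) = (3 + 6)*(-4 + (-2 - 5)) = 9*(-4 - 7) = 9*(-11) = -99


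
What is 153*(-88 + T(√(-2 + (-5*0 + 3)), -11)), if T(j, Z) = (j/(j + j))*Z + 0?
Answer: -28611/2 ≈ -14306.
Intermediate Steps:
T(j, Z) = Z/2 (T(j, Z) = (j/((2*j)))*Z + 0 = ((1/(2*j))*j)*Z + 0 = Z/2 + 0 = Z/2)
153*(-88 + T(√(-2 + (-5*0 + 3)), -11)) = 153*(-88 + (½)*(-11)) = 153*(-88 - 11/2) = 153*(-187/2) = -28611/2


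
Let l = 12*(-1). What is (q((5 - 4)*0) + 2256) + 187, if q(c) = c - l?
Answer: 2455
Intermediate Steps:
l = -12
q(c) = 12 + c (q(c) = c - 1*(-12) = c + 12 = 12 + c)
(q((5 - 4)*0) + 2256) + 187 = ((12 + (5 - 4)*0) + 2256) + 187 = ((12 + 1*0) + 2256) + 187 = ((12 + 0) + 2256) + 187 = (12 + 2256) + 187 = 2268 + 187 = 2455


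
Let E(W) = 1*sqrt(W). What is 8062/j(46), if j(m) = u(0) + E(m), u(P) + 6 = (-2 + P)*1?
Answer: -32248/9 - 4031*sqrt(46)/9 ≈ -6620.8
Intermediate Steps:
E(W) = sqrt(W)
u(P) = -8 + P (u(P) = -6 + (-2 + P)*1 = -6 + (-2 + P) = -8 + P)
j(m) = -8 + sqrt(m) (j(m) = (-8 + 0) + sqrt(m) = -8 + sqrt(m))
8062/j(46) = 8062/(-8 + sqrt(46))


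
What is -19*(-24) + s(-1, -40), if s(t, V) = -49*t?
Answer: 505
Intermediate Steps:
-19*(-24) + s(-1, -40) = -19*(-24) - 49*(-1) = 456 + 49 = 505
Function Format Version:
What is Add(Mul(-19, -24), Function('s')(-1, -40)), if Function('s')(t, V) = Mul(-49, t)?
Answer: 505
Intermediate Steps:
Add(Mul(-19, -24), Function('s')(-1, -40)) = Add(Mul(-19, -24), Mul(-49, -1)) = Add(456, 49) = 505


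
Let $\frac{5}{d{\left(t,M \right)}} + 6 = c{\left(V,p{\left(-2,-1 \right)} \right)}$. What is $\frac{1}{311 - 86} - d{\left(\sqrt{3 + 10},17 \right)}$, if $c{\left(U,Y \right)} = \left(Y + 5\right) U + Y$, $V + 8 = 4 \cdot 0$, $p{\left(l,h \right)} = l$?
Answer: $\frac{1157}{7200} \approx 0.16069$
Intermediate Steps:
$V = -8$ ($V = -8 + 4 \cdot 0 = -8 + 0 = -8$)
$c{\left(U,Y \right)} = Y + U \left(5 + Y\right)$ ($c{\left(U,Y \right)} = \left(5 + Y\right) U + Y = U \left(5 + Y\right) + Y = Y + U \left(5 + Y\right)$)
$d{\left(t,M \right)} = - \frac{5}{32}$ ($d{\left(t,M \right)} = \frac{5}{-6 - 26} = \frac{5}{-32} = 5 \left(- \frac{1}{32}\right) = - \frac{5}{32}$)
$\frac{1}{311 - 86} - d{\left(\sqrt{3 + 10},17 \right)} = \frac{1}{311 - 86} - - \frac{5}{32} = \frac{1}{225} + \frac{5}{32} = \frac{1157}{7200}$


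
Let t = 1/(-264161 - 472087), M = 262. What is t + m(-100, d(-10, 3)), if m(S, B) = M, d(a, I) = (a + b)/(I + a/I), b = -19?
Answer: 192896975/736248 ≈ 262.00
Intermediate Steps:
d(a, I) = (-19 + a)/(I + a/I) (d(a, I) = (a - 19)/(I + a/I) = (-19 + a)/(I + a/I))
m(S, B) = 262
t = -1/736248 (t = 1/(-736248) = -1/736248 ≈ -1.3582e-6)
t + m(-100, d(-10, 3)) = -1/736248 + 262 = 192896975/736248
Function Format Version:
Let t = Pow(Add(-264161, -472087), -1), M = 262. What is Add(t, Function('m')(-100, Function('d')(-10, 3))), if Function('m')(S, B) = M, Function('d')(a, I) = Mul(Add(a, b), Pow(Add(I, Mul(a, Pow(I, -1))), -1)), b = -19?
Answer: Rational(192896975, 736248) ≈ 262.00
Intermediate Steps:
Function('d')(a, I) = Mul(Pow(Add(I, Mul(a, Pow(I, -1))), -1), Add(-19, a)) (Function('d')(a, I) = Mul(Add(a, -19), Pow(Add(I, Mul(a, Pow(I, -1))), -1)) = Mul(Add(-19, a), Pow(Add(I, Mul(a, Pow(I, -1))), -1)) = Mul(Pow(Add(I, Mul(a, Pow(I, -1))), -1), Add(-19, a)))
Function('m')(S, B) = 262
t = Rational(-1, 736248) (t = Pow(-736248, -1) = Rational(-1, 736248) ≈ -1.3582e-6)
Add(t, Function('m')(-100, Function('d')(-10, 3))) = Add(Rational(-1, 736248), 262) = Rational(192896975, 736248)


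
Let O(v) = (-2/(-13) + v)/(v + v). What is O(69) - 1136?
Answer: -2037085/1794 ≈ -1135.5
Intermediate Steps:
O(v) = (2/13 + v)/(2*v) (O(v) = (-2*(-1/13) + v)/((2*v)) = (2/13 + v)*(1/(2*v)) = (2/13 + v)/(2*v))
O(69) - 1136 = (1/26)*(2 + 13*69)/69 - 1136 = (1/26)*(1/69)*(2 + 897) - 1136 = (1/26)*(1/69)*899 - 1136 = 899/1794 - 1136 = -2037085/1794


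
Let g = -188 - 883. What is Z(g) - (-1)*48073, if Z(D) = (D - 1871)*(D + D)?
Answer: 6349837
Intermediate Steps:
g = -1071
Z(D) = 2*D*(-1871 + D) (Z(D) = (-1871 + D)*(2*D) = 2*D*(-1871 + D))
Z(g) - (-1)*48073 = 2*(-1071)*(-1871 - 1071) - (-1)*48073 = 2*(-1071)*(-2942) - 1*(-48073) = 6301764 + 48073 = 6349837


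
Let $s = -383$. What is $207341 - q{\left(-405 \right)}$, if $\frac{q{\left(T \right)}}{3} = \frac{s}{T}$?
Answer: $\frac{27990652}{135} \approx 2.0734 \cdot 10^{5}$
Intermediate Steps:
$q{\left(T \right)} = - \frac{1149}{T}$ ($q{\left(T \right)} = 3 \left(- \frac{383}{T}\right) = - \frac{1149}{T}$)
$207341 - q{\left(-405 \right)} = 207341 - - \frac{1149}{-405} = 207341 - \left(-1149\right) \left(- \frac{1}{405}\right) = 207341 - \frac{383}{135} = \frac{27990652}{135}$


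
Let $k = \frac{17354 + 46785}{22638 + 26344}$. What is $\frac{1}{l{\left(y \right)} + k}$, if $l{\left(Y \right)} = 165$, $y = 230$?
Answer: $\frac{48982}{8146169} \approx 0.0060129$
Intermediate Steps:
$k = \frac{64139}{48982} \approx 1.3094$
$\frac{1}{l{\left(y \right)} + k} = \frac{1}{165 + \frac{64139}{48982}} = \frac{1}{\frac{8146169}{48982}} = \frac{48982}{8146169}$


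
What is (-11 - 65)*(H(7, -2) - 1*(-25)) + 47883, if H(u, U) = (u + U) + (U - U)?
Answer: 45603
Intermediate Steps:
H(u, U) = U + u (H(u, U) = (U + u) + 0 = U + u)
(-11 - 65)*(H(7, -2) - 1*(-25)) + 47883 = (-11 - 65)*((-2 + 7) - 1*(-25)) + 47883 = -76*(5 + 25) + 47883 = -76*30 + 47883 = -2280 + 47883 = 45603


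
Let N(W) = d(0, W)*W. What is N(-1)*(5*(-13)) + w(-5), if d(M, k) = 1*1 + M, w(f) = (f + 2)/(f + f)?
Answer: 653/10 ≈ 65.300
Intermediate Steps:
w(f) = (2 + f)/(2*f) (w(f) = (2 + f)/((2*f)) = (2 + f)*(1/(2*f)) = (2 + f)/(2*f))
d(M, k) = 1 + M
N(W) = W (N(W) = (1 + 0)*W = 1*W = W)
N(-1)*(5*(-13)) + w(-5) = -5*(-13) + (1/2)*(2 - 5)/(-5) = -1*(-65) + (1/2)*(-1/5)*(-3) = 65 + 3/10 = 653/10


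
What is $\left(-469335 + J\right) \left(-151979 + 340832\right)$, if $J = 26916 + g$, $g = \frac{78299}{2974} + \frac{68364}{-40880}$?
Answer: $- \frac{181383291573799173}{2171020} \approx -8.3548 \cdot 10^{10}$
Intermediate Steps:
$g = \frac{374693573}{15197140}$ ($g = 78299 \cdot \frac{1}{2974} + 68364 \left(- \frac{1}{40880}\right) = \frac{78299}{2974} - \frac{17091}{10220} = \frac{374693573}{15197140} \approx 24.656$)
$J = \frac{409420913813}{15197140}$ ($J = 26916 + \frac{374693573}{15197140} = \frac{409420913813}{15197140} \approx 26941.0$)
$\left(-469335 + J\right) \left(-151979 + 340832\right) = \left(-469335 + \frac{409420913813}{15197140}\right) \left(-151979 + 340832\right) = \left(- \frac{6723128788087}{15197140}\right) 188853 = - \frac{181383291573799173}{2171020}$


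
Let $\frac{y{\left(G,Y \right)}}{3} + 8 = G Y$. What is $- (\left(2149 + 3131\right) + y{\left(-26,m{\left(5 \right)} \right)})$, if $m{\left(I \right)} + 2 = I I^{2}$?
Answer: $4338$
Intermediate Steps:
$m{\left(I \right)} = -2 + I^{3}$ ($m{\left(I \right)} = -2 + I I^{2} = -2 + I^{3}$)
$y{\left(G,Y \right)} = -24 + 3 G Y$
$- (\left(2149 + 3131\right) + y{\left(-26,m{\left(5 \right)} \right)}) = - (\left(2149 + 3131\right) + \left(-24 + 3 \left(-26\right) \left(-2 + 5^{3}\right)\right)) = - (5280 + \left(-24 + 3 \left(-26\right) \left(-2 + 125\right)\right)) = - (5280 + \left(-24 + 3 \left(-26\right) 123\right)) = - (5280 - 9618) = \left(-1\right) \left(-4338\right) = 4338$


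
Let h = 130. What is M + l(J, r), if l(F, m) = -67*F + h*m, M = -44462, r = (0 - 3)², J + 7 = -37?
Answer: -40344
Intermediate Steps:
J = -44 (J = -7 - 37 = -44)
r = 9 (r = (-3)² = 9)
l(F, m) = -67*F + 130*m
M + l(J, r) = -44462 + (-67*(-44) + 130*9) = -44462 + (2948 + 1170) = -44462 + 4118 = -40344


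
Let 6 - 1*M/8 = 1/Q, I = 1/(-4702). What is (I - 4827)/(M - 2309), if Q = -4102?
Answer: 46550634305/21804617514 ≈ 2.1349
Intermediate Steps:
I = -1/4702 ≈ -0.00021268
M = 98452/2051 (M = 48 - 8/(-4102) = 48 - 8*(-1/4102) = 48 + 4/2051 = 98452/2051 ≈ 48.002)
(I - 4827)/(M - 2309) = (-1/4702 - 4827)/(98452/2051 - 2309) = -22696555/(4702*(-4637307/2051)) = -22696555/4702*(-2051/4637307) = 46550634305/21804617514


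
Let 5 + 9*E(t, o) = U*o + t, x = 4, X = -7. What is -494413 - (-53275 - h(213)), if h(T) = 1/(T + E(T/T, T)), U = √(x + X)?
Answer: 3*(-31320798*√3 + 281298995*I)/(-1913*I + 213*√3) ≈ -4.4114e+5 - 0.00085449*I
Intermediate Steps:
U = I*√3 (U = √(4 - 7) = √(-3) = I*√3 ≈ 1.732*I)
E(t, o) = -5/9 + t/9 + I*o*√3/9 (E(t, o) = -5/9 + ((I*√3)*o + t)/9 = -5/9 + (I*o*√3 + t)/9 = -5/9 + (t + I*o*√3)/9 = -5/9 + (t/9 + I*o*√3/9) = -5/9 + t/9 + I*o*√3/9)
h(T) = 1/(-4/9 + T + I*T*√3/9) (h(T) = 1/(T + (-5/9 + (T/T)/9 + I*T*√3/9)) = 1/(T + (-5/9 + (⅑)*1 + I*T*√3/9)) = 1/(T + (-5/9 + ⅑ + I*T*√3/9)) = 1/(T + (-4/9 + I*T*√3/9)) = 1/(-4/9 + T + I*T*√3/9))
-494413 - (-53275 - h(213)) = -494413 - (-53275 - 9/(-4 + 9*213 + I*213*√3)) = -494413 - (-53275 - 9/(-4 + 1917 + 213*I*√3)) = -494413 - (-53275 - 9/(1913 + 213*I*√3)) = -494413 + (53275 + 9/(1913 + 213*I*√3)) = -441138 + 9/(1913 + 213*I*√3)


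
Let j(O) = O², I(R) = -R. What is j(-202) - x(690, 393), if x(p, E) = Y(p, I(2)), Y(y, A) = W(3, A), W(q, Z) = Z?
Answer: 40806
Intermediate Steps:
Y(y, A) = A
x(p, E) = -2 (x(p, E) = -1*2 = -2)
j(-202) - x(690, 393) = (-202)² - 1*(-2) = 40804 + 2 = 40806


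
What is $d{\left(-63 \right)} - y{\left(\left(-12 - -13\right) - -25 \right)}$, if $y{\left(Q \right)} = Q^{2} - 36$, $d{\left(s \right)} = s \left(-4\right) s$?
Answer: $-16516$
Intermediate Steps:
$d{\left(s \right)} = - 4 s^{2}$ ($d{\left(s \right)} = - 4 s s = - 4 s^{2}$)
$y{\left(Q \right)} = -36 + Q^{2}$ ($y{\left(Q \right)} = Q^{2} - 36 = -36 + Q^{2}$)
$d{\left(-63 \right)} - y{\left(\left(-12 - -13\right) - -25 \right)} = - 4 \left(-63\right)^{2} - \left(-36 + \left(\left(-12 - -13\right) - -25\right)^{2}\right) = \left(-4\right) 3969 - \left(-36 + \left(\left(-12 + 13\right) + 25\right)^{2}\right) = -15876 - \left(-36 + \left(1 + 25\right)^{2}\right) = -15876 - \left(-36 + 26^{2}\right) = -15876 - \left(-36 + 676\right) = -15876 - 640 = -16516$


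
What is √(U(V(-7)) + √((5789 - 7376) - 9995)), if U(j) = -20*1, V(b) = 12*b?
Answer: √(-20 + I*√11582) ≈ 6.6881 + 8.0456*I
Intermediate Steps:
U(j) = -20
√(U(V(-7)) + √((5789 - 7376) - 9995)) = √(-20 + √((5789 - 7376) - 9995)) = √(-20 + √(-1587 - 9995)) = √(-20 + √(-11582)) = √(-20 + I*√11582)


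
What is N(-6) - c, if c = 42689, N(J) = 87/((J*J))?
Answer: -512239/12 ≈ -42687.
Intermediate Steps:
N(J) = 87/J² (N(J) = 87/(J²) = 87/J²)
N(-6) - c = 87/(-6)² - 1*42689 = 87*(1/36) - 42689 = 29/12 - 42689 = -512239/12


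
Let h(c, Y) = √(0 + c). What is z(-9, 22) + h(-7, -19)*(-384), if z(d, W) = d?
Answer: -9 - 384*I*√7 ≈ -9.0 - 1016.0*I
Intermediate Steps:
h(c, Y) = √c
z(-9, 22) + h(-7, -19)*(-384) = -9 + √(-7)*(-384) = -9 + (I*√7)*(-384) = -9 - 384*I*√7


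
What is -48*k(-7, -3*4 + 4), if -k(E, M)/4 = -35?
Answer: -6720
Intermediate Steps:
k(E, M) = 140 (k(E, M) = -4*(-35) = 140)
-48*k(-7, -3*4 + 4) = -48*140 = -6720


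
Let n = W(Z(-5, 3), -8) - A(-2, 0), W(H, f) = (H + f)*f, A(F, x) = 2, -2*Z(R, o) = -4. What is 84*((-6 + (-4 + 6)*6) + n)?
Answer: 4368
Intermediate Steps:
Z(R, o) = 2 (Z(R, o) = -1/2*(-4) = 2)
W(H, f) = f*(H + f)
n = 46 (n = -8*(2 - 8) - 1*2 = -8*(-6) - 2 = 48 - 2 = 46)
84*((-6 + (-4 + 6)*6) + n) = 84*((-6 + (-4 + 6)*6) + 46) = 84*((-6 + 2*6) + 46) = 84*((-6 + 12) + 46) = 84*(6 + 46) = 84*52 = 4368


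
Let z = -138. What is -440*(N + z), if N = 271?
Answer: -58520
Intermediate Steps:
-440*(N + z) = -440*(271 - 138) = -440*133 = -58520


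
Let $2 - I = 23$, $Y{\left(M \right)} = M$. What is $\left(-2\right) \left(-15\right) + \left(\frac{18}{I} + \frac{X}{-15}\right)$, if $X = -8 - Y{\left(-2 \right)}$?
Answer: $\frac{1034}{35} \approx 29.543$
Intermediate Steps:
$I = -21$ ($I = 2 - 23 = -21$)
$X = -6$ ($X = -8 - -2 = -8 + 2 = -6$)
$\left(-2\right) \left(-15\right) + \left(\frac{18}{I} + \frac{X}{-15}\right) = \left(-2\right) \left(-15\right) + \left(\frac{18}{-21} - \frac{6}{-15}\right) = 30 + \left(18 \left(- \frac{1}{21}\right) - - \frac{2}{5}\right) = 30 + \left(- \frac{6}{7} + \frac{2}{5}\right) = 30 - \frac{16}{35} = \frac{1034}{35}$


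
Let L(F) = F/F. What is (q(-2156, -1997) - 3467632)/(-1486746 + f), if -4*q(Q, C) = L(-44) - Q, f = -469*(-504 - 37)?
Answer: 13872685/4932068 ≈ 2.8128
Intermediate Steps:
f = 253729 (f = -469*(-541) = 253729)
L(F) = 1
q(Q, C) = -¼ + Q/4 (q(Q, C) = -(1 - Q)/4 = -¼ + Q/4)
(q(-2156, -1997) - 3467632)/(-1486746 + f) = ((-¼ + (¼)*(-2156)) - 3467632)/(-1486746 + 253729) = ((-¼ - 539) - 3467632)/(-1233017) = (-2157/4 - 3467632)*(-1/1233017) = -13872685/4*(-1/1233017) = 13872685/4932068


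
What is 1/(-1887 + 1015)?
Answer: -1/872 ≈ -0.0011468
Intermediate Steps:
1/(-1887 + 1015) = 1/(-872) = -1/872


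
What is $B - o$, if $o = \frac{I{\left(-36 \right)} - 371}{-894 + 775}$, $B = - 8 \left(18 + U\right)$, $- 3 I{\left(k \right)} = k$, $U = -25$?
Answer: $\frac{6305}{119} \approx 52.983$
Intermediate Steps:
$I{\left(k \right)} = - \frac{k}{3}$
$B = 56$ ($B = - 8 \left(18 - 25\right) = \left(-8\right) \left(-7\right) = 56$)
$o = \frac{359}{119}$ ($o = \frac{\left(- \frac{1}{3}\right) \left(-36\right) - 371}{-894 + 775} = \frac{12 - 371}{-119} = \left(-359\right) \left(- \frac{1}{119}\right) = \frac{359}{119} \approx 3.0168$)
$B - o = 56 - \frac{359}{119} = \frac{6305}{119}$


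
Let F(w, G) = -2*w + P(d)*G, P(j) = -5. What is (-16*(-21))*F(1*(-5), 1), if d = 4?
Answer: 1680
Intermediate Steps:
F(w, G) = -5*G - 2*w (F(w, G) = -2*w - 5*G = -5*G - 2*w)
(-16*(-21))*F(1*(-5), 1) = (-16*(-21))*(-5*1 - 2*(-5)) = 336*(-5 - 2*(-5)) = 336*(-5 + 10) = 336*5 = 1680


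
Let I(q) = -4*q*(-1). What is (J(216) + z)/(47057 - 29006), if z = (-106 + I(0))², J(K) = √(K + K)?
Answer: 11236/18051 + 4*√3/6017 ≈ 0.62361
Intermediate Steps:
I(q) = 4*q
J(K) = √2*√K (J(K) = √(2*K) = √2*√K)
z = 11236 (z = (-106 + 4*0)² = (-106 + 0)² = (-106)² = 11236)
(J(216) + z)/(47057 - 29006) = (√2*√216 + 11236)/(47057 - 29006) = (√2*(6*√6) + 11236)/18051 = (12*√3 + 11236)*(1/18051) = (11236 + 12*√3)*(1/18051) = 11236/18051 + 4*√3/6017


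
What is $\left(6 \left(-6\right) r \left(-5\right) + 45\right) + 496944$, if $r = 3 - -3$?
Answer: $498069$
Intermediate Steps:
$r = 6$ ($r = 3 + 3 = 6$)
$\left(6 \left(-6\right) r \left(-5\right) + 45\right) + 496944 = \left(6 \left(-6\right) 6 \left(-5\right) + 45\right) + 496944 = \left(\left(-36\right) 6 \left(-5\right) + 45\right) + 496944 = \left(\left(-216\right) \left(-5\right) + 45\right) + 496944 = \left(1080 + 45\right) + 496944 = 1125 + 496944 = 498069$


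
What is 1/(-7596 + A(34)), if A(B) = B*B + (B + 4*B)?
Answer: -1/6270 ≈ -0.00015949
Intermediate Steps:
A(B) = B² + 5*B
1/(-7596 + A(34)) = 1/(-7596 + 34*(5 + 34)) = 1/(-7596 + 34*39) = 1/(-7596 + 1326) = 1/(-6270) = -1/6270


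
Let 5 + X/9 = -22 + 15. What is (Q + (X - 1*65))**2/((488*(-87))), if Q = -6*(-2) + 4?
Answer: -24649/42456 ≈ -0.58058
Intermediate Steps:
X = -108 (X = -45 + 9*(-22 + 15) = -45 + 9*(-7) = -45 - 63 = -108)
Q = 16 (Q = 12 + 4 = 16)
(Q + (X - 1*65))**2/((488*(-87))) = (16 + (-108 - 1*65))**2/((488*(-87))) = (16 + (-108 - 65))**2/(-42456) = (16 - 173)**2*(-1/42456) = (-157)**2*(-1/42456) = 24649*(-1/42456) = -24649/42456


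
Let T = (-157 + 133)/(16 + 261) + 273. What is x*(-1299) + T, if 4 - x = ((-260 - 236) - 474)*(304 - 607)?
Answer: 105754214235/277 ≈ 3.8178e+8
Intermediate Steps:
T = 75597/277 (T = -24/277 + 273 = 75597/277 ≈ 272.91)
x = -293906 (x = 4 - ((-260 - 236) - 474)*(304 - 607) = 4 - (-496 - 474)*(-303) = 4 - (-970)*(-303) = 4 - 1*293910 = 4 - 293910 = -293906)
x*(-1299) + T = -293906*(-1299) + 75597/277 = 381783894 + 75597/277 = 105754214235/277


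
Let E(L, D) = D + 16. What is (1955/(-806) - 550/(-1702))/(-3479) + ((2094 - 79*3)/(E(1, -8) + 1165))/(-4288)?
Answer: 20449167229/86974658668352 ≈ 0.00023512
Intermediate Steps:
E(L, D) = 16 + D
(1955/(-806) - 550/(-1702))/(-3479) + ((2094 - 79*3)/(E(1, -8) + 1165))/(-4288) = (1955/(-806) - 550/(-1702))/(-3479) + ((2094 - 79*3)/((16 - 8) + 1165))/(-4288) = (1955*(-1/806) - 550*(-1/1702))*(-1/3479) + ((2094 - 237)/(8 + 1165))*(-1/4288) = (-1955/806 + 275/851)*(-1/3479) + (1857/1173)*(-1/4288) = -1442055/685906*(-1/3479) + (1857*(1/1173))*(-1/4288) = 1442055/2386266974 + (619/391)*(-1/4288) = 1442055/2386266974 - 619/1676608 = 20449167229/86974658668352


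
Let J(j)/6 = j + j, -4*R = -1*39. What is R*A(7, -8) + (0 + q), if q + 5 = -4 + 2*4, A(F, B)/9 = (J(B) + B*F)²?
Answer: 2027375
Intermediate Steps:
R = 39/4 (R = -(-1)*39/4 = -¼*(-39) = 39/4 ≈ 9.7500)
J(j) = 12*j (J(j) = 6*(j + j) = 6*(2*j) = 12*j)
A(F, B) = 9*(12*B + B*F)²
q = -1 (q = -5 + (-4 + 2*4) = -5 + (-4 + 8) = -5 + 4 = -1)
R*A(7, -8) + (0 + q) = 39*(9*(-8)²*(12 + 7)²)/4 + (0 - 1) = 39*(9*64*19²)/4 - 1 = 39*(9*64*361)/4 - 1 = (39/4)*207936 - 1 = 2027376 - 1 = 2027375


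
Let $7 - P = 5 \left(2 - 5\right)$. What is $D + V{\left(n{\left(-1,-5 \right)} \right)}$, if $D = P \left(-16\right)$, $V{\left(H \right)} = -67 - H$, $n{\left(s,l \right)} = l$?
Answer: $-414$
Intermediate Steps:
$P = 22$ ($P = 7 - 5 \left(2 - 5\right) = 7 - 5 \left(-3\right) = 7 - -15 = 7 + 15 = 22$)
$D = -352$ ($D = 22 \left(-16\right) = -352$)
$D + V{\left(n{\left(-1,-5 \right)} \right)} = -352 - 62 = -414$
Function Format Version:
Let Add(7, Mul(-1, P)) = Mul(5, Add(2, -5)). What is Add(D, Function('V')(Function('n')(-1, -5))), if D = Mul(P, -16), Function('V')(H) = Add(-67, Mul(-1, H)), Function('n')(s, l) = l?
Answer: -414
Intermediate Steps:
P = 22 (P = Add(7, Mul(-1, Mul(5, Add(2, -5)))) = Add(7, Mul(-1, Mul(5, -3))) = Add(7, Mul(-1, -15)) = Add(7, 15) = 22)
D = -352 (D = Mul(22, -16) = -352)
Add(D, Function('V')(Function('n')(-1, -5))) = Add(-352, Add(-67, Mul(-1, -5))) = Add(-352, Add(-67, 5)) = Add(-352, -62) = -414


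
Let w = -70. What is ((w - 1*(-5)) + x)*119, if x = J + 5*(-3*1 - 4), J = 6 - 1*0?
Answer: -11186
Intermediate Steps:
J = 6 (J = 6 + 0 = 6)
x = -29 (x = 6 + 5*(-3*1 - 4) = 6 + 5*(-3 - 4) = 6 + 5*(-7) = 6 - 35 = -29)
((w - 1*(-5)) + x)*119 = ((-70 - 1*(-5)) - 29)*119 = ((-70 + 5) - 29)*119 = (-65 - 29)*119 = -94*119 = -11186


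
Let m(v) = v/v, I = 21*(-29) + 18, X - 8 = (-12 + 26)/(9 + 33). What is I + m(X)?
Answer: -590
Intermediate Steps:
X = 25/3 (X = 8 + (-12 + 26)/(9 + 33) = 8 + 14/42 = 8 + 14*(1/42) = 8 + ⅓ = 25/3 ≈ 8.3333)
I = -591 (I = -609 + 18 = -591)
m(v) = 1
I + m(X) = -591 + 1 = -590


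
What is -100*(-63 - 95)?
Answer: 15800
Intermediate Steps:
-100*(-63 - 95) = -100*(-158) = 15800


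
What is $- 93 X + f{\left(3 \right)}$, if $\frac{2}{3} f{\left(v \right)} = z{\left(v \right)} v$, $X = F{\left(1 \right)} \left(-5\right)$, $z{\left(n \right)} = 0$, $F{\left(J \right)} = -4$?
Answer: $-1860$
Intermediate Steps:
$X = 20$ ($X = \left(-4\right) \left(-5\right) = 20$)
$f{\left(v \right)} = 0$ ($f{\left(v \right)} = \frac{3 \cdot 0 v}{2} = \frac{3}{2} \cdot 0 = 0$)
$- 93 X + f{\left(3 \right)} = \left(-93\right) 20 + 0 = -1860 + 0 = -1860$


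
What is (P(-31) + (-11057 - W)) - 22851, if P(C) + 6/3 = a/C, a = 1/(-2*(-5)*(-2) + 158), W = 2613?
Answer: -156245395/4278 ≈ -36523.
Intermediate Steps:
a = 1/138 (a = 1/(10*(-2) + 158) = 1/(-20 + 158) = 1/138 ≈ 0.0072464)
P(C) = -2 + 1/(138*C)
(P(-31) + (-11057 - W)) - 22851 = ((-2 + (1/138)/(-31)) + (-11057 - 1*2613)) - 22851 = ((-2 + (1/138)*(-1/31)) + (-11057 - 2613)) - 22851 = ((-2 - 1/4278) - 13670) - 22851 = (-8557/4278 - 13670) - 22851 = -58488817/4278 - 22851 = -156245395/4278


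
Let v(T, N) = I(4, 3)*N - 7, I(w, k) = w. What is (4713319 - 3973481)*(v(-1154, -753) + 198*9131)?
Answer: 1335347663122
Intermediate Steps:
v(T, N) = -7 + 4*N (v(T, N) = 4*N - 7 = -7 + 4*N)
(4713319 - 3973481)*(v(-1154, -753) + 198*9131) = (4713319 - 3973481)*((-7 + 4*(-753)) + 198*9131) = 739838*((-7 - 3012) + 1807938) = 739838*(-3019 + 1807938) = 739838*1804919 = 1335347663122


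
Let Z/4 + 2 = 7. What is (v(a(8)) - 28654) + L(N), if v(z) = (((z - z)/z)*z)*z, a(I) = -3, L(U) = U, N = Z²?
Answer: -28254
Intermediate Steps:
Z = 20 (Z = -8 + 4*7 = -8 + 28 = 20)
N = 400 (N = 20² = 400)
v(z) = 0 (v(z) = ((0/z)*z)*z = (0*z)*z = 0*z = 0)
(v(a(8)) - 28654) + L(N) = (0 - 28654) + 400 = -28654 + 400 = -28254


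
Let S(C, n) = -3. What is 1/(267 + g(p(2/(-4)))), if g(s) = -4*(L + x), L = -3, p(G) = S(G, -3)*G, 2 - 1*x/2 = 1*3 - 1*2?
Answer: 1/271 ≈ 0.0036900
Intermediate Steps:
x = 2 (x = 4 - 2*(1*3 - 1*2) = 4 - 2*(3 - 2) = 4 - 2*1 = 4 - 2 = 2)
p(G) = -3*G
g(s) = 4 (g(s) = -4*(-3 + 2) = -4*(-1) = 4)
1/(267 + g(p(2/(-4)))) = 1/(267 + 4) = 1/271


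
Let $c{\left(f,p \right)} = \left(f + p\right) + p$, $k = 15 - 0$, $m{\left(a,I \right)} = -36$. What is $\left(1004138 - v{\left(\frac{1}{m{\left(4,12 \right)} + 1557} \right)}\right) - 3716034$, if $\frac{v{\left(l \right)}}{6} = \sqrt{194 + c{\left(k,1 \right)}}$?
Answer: $-2711896 - 6 \sqrt{211} \approx -2.712 \cdot 10^{6}$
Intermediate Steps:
$k = 15$ ($k = 15 + 0 = 15$)
$c{\left(f,p \right)} = f + 2 p$
$v{\left(l \right)} = 6 \sqrt{211}$ ($v{\left(l \right)} = 6 \sqrt{194 + \left(15 + 2 \cdot 1\right)} = 6 \sqrt{194 + \left(15 + 2\right)} = 6 \sqrt{194 + 17} = 6 \sqrt{211}$)
$\left(1004138 - v{\left(\frac{1}{m{\left(4,12 \right)} + 1557} \right)}\right) - 3716034 = \left(1004138 - 6 \sqrt{211}\right) - 3716034 = -2711896 - 6 \sqrt{211}$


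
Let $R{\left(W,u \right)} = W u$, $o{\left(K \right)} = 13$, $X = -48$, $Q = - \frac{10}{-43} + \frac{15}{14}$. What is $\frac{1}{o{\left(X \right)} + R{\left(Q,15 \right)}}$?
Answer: $\frac{602}{19601} \approx 0.030713$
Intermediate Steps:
$Q = \frac{785}{602}$ ($Q = \left(-10\right) \left(- \frac{1}{43}\right) + 15 \cdot \frac{1}{14} = \frac{10}{43} + \frac{15}{14} = \frac{785}{602} \approx 1.304$)
$\frac{1}{o{\left(X \right)} + R{\left(Q,15 \right)}} = \frac{1}{13 + \frac{785}{602} \cdot 15} = \frac{1}{13 + \frac{11775}{602}} = \frac{1}{\frac{19601}{602}} = \frac{602}{19601}$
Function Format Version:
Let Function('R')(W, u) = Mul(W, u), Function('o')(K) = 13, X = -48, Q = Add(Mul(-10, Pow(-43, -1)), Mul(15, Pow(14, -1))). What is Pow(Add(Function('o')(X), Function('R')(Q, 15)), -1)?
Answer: Rational(602, 19601) ≈ 0.030713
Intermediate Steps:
Q = Rational(785, 602) (Q = Add(Mul(-10, Rational(-1, 43)), Mul(15, Rational(1, 14))) = Add(Rational(10, 43), Rational(15, 14)) = Rational(785, 602) ≈ 1.3040)
Pow(Add(Function('o')(X), Function('R')(Q, 15)), -1) = Pow(Add(13, Mul(Rational(785, 602), 15)), -1) = Pow(Add(13, Rational(11775, 602)), -1) = Pow(Rational(19601, 602), -1) = Rational(602, 19601)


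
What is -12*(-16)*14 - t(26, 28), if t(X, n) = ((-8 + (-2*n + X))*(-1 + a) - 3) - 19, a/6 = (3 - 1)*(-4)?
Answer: 848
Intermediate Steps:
a = -48 (a = 6*((3 - 1)*(-4)) = 6*(2*(-4)) = 6*(-8) = -48)
t(X, n) = 370 - 49*X + 98*n (t(X, n) = ((-8 + (-2*n + X))*(-1 - 48) - 3) - 19 = ((-8 + (X - 2*n))*(-49) - 3) - 19 = ((-8 + X - 2*n)*(-49) - 3) - 19 = ((392 - 49*X + 98*n) - 3) - 19 = (389 - 49*X + 98*n) - 19 = 370 - 49*X + 98*n)
-12*(-16)*14 - t(26, 28) = -12*(-16)*14 - (370 - 49*26 + 98*28) = 192*14 - (370 - 1274 + 2744) = 2688 - 1*1840 = 2688 - 1840 = 848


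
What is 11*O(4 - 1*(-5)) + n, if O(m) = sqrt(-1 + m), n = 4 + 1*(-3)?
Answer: 1 + 22*sqrt(2) ≈ 32.113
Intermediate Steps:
n = 1 (n = 4 - 3 = 1)
11*O(4 - 1*(-5)) + n = 11*sqrt(-1 + (4 - 1*(-5))) + 1 = 11*sqrt(-1 + (4 + 5)) + 1 = 11*sqrt(-1 + 9) + 1 = 11*sqrt(8) + 1 = 11*(2*sqrt(2)) + 1 = 22*sqrt(2) + 1 = 1 + 22*sqrt(2)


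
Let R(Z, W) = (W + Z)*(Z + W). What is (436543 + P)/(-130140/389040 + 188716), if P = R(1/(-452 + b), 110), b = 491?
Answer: 4424646482656/1861144842375 ≈ 2.3774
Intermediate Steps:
R(Z, W) = (W + Z)² (R(Z, W) = (W + Z)*(W + Z) = (W + Z)²)
P = 18412681/1521 (P = (110 + 1/(-452 + 491))² = (110 + 1/39)² = (4291/39)² = 18412681/1521 ≈ 12106.)
(436543 + P)/(-130140/389040 + 188716) = (436543 + 18412681/1521)/(-130140/389040 + 188716) = 682394584/(1521*(-130140*1/389040 + 188716)) = 682394584/(1521*(-2169/6484 + 188716)) = 682394584/(1521*(1223632375/6484)) = (682394584/1521)*(6484/1223632375) = 4424646482656/1861144842375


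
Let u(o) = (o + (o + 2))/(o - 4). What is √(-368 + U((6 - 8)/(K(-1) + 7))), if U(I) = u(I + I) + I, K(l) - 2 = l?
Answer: I*√13265/6 ≈ 19.196*I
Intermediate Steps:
K(l) = 2 + l
u(o) = (2 + 2*o)/(-4 + o) (u(o) = (o + (2 + o))/(-4 + o) = (2 + 2*o)/(-4 + o))
U(I) = I + 2*(1 + 2*I)/(-4 + 2*I) (U(I) = 2*(1 + (I + I))/(-4 + (I + I)) + I = 2*(1 + 2*I)/(-4 + 2*I) + I = I + 2*(1 + 2*I)/(-4 + 2*I))
√(-368 + U((6 - 8)/(K(-1) + 7))) = √(-368 + (1 + ((6 - 8)/((2 - 1) + 7))²)/(-2 + (6 - 8)/((2 - 1) + 7))) = √(-368 + (1 + (-2/(1 + 7))²)/(-2 - 2/(1 + 7))) = √(-368 + (1 + (-2/8)²)/(-2 - 2/8)) = √(-368 + (1 + (-2*⅛)²)/(-2 - 2*⅛)) = √(-368 + (1 + (-¼)²)/(-2 - ¼)) = √(-368 + (1 + 1/16)/(-9/4)) = √(-368 - 4/9*17/16) = √(-368 - 17/36) = √(-13265/36) = I*√13265/6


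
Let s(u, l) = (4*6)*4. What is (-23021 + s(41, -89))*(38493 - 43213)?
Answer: 108206000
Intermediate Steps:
s(u, l) = 96 (s(u, l) = 24*4 = 96)
(-23021 + s(41, -89))*(38493 - 43213) = (-23021 + 96)*(38493 - 43213) = -22925*(-4720) = 108206000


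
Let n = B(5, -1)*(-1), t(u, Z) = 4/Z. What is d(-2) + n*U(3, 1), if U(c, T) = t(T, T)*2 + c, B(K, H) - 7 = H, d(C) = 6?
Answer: -60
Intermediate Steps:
B(K, H) = 7 + H
n = -6 (n = (7 - 1)*(-1) = 6*(-1) = -6)
U(c, T) = c + 8/T (U(c, T) = (4/T)*2 + c = 8/T + c = c + 8/T)
d(-2) + n*U(3, 1) = 6 - 6*(3 + 8/1) = 6 - 6*(3 + 8*1) = 6 - 6*(3 + 8) = 6 - 6*11 = 6 - 66 = -60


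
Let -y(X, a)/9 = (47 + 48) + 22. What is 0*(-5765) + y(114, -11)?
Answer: -1053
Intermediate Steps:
y(X, a) = -1053 (y(X, a) = -9*((47 + 48) + 22) = -9*(95 + 22) = -9*117 = -1053)
0*(-5765) + y(114, -11) = 0*(-5765) - 1053 = 0 - 1053 = -1053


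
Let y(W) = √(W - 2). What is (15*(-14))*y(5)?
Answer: -210*√3 ≈ -363.73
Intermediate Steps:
y(W) = √(-2 + W)
(15*(-14))*y(5) = (15*(-14))*√(-2 + 5) = -210*√3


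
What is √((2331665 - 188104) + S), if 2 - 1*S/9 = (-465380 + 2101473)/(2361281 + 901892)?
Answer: √22825419988719490090/3263173 ≈ 1464.1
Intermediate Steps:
S = 44012277/3263173 (S = 18 - 9*(-465380 + 2101473)/(2361281 + 901892) = 18 - 14724837/3263173 = 44012277/3263173 ≈ 13.488)
√((2331665 - 188104) + S) = √((2331665 - 188104) + 44012277/3263173) = √(2143561 + 44012277/3263173) = √(6994854391330/3263173) = √22825419988719490090/3263173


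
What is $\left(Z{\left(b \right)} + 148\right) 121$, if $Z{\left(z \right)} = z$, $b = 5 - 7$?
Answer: $17666$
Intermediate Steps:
$b = -2$ ($b = 5 - 7 = -2$)
$\left(Z{\left(b \right)} + 148\right) 121 = \left(-2 + 148\right) 121 = 146 \cdot 121 = 17666$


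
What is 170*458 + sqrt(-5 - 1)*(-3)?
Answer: 77860 - 3*I*sqrt(6) ≈ 77860.0 - 7.3485*I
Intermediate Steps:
170*458 + sqrt(-5 - 1)*(-3) = 77860 + sqrt(-6)*(-3) = 77860 + (I*sqrt(6))*(-3) = 77860 - 3*I*sqrt(6)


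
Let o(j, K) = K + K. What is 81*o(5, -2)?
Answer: -324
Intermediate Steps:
o(j, K) = 2*K
81*o(5, -2) = 81*(2*(-2)) = 81*(-4) = -324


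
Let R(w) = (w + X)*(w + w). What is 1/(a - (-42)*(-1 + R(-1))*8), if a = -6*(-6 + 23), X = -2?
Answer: 1/1578 ≈ 0.00063371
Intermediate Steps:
a = -102 (a = -6*17 = -102)
R(w) = 2*w*(-2 + w) (R(w) = (w - 2)*(w + w) = (-2 + w)*(2*w) = 2*w*(-2 + w))
1/(a - (-42)*(-1 + R(-1))*8) = 1/(-102 - (-42)*(-1 + 2*(-1)*(-2 - 1))*8) = 1/(-102 - (-42)*(-1 + 2*(-1)*(-3))*8) = 1/(-102 - (-42)*(-1 + 6)*8) = 1/(-102 - (-42)*5*8) = 1/(-102 - 14*(-15)*8) = 1/(-102 + 210*8) = 1/(-102 + 1680) = 1/1578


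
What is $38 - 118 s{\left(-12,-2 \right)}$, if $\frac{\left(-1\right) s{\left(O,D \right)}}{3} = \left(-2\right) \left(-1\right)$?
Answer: $746$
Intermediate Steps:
$s{\left(O,D \right)} = -6$ ($s{\left(O,D \right)} = - 3 \left(\left(-2\right) \left(-1\right)\right) = \left(-3\right) 2 = -6$)
$38 - 118 s{\left(-12,-2 \right)} = 38 - -708 = 38 + 708 = 746$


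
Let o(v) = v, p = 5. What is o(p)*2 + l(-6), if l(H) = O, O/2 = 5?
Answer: 20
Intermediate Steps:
O = 10 (O = 2*5 = 10)
l(H) = 10
o(p)*2 + l(-6) = 5*2 + 10 = 10 + 10 = 20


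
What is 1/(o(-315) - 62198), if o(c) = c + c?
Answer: -1/62828 ≈ -1.5916e-5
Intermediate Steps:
o(c) = 2*c
1/(o(-315) - 62198) = 1/(2*(-315) - 62198) = 1/(-630 - 62198) = 1/(-62828) = -1/62828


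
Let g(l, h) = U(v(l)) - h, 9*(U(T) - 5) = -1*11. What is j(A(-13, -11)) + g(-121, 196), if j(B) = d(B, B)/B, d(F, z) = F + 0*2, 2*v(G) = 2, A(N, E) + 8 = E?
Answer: -1721/9 ≈ -191.22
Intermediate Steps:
A(N, E) = -8 + E
v(G) = 1 (v(G) = (½)*2 = 1)
U(T) = 34/9 (U(T) = 5 + (-1*11)/9 = 5 + (⅑)*(-11) = 5 - 11/9 = 34/9)
d(F, z) = F (d(F, z) = F + 0 = F)
g(l, h) = 34/9 - h
j(B) = 1 (j(B) = B/B = 1)
j(A(-13, -11)) + g(-121, 196) = 1 + (34/9 - 1*196) = 1 + (34/9 - 196) = 1 - 1730/9 = -1721/9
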